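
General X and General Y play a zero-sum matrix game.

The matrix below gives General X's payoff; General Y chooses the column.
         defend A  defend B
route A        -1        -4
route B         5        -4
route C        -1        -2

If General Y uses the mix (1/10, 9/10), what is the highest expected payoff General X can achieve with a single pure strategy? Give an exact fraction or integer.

-19/10

route A: (-1)·(1/10) + (-4)·(9/10) = -37/10.
route B: (5)·(1/10) + (-4)·(9/10) = -31/10.
route C: (-1)·(1/10) + (-2)·(9/10) = -19/10.
The best pure response is route C with expected payoff -19/10.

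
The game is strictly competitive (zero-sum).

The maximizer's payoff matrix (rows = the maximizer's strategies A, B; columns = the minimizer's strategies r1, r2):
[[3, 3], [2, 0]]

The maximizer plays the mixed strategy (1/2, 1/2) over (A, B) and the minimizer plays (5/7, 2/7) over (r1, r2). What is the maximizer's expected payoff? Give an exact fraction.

Against (5/7, 2/7), each row's expected payoff is A: 3; B: 10/7.
Taking the (1/2, 1/2)-weighted average: (1/2)·(3) + (1/2)·(10/7) = 31/14.

31/14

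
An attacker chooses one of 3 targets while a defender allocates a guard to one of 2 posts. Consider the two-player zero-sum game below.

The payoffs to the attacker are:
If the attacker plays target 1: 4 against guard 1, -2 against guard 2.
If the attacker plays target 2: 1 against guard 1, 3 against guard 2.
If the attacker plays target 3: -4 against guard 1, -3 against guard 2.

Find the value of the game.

Row target 3 is strictly dominated by row target 2, so the attacker never plays it.
The remaining 2×2 game on (target 1, target 2) × (guard 1, guard 2) has no saddle point. Let the attacker play target 1 with probability p; indifference gives 4p + (1−p) = −2p + 3(1−p), so p = 1/4.
Similarly the defender's optimal q on guard 1 is 5/8, and the value is 4·(5/8) + (-2)·(3/8) = 7/4.

7/4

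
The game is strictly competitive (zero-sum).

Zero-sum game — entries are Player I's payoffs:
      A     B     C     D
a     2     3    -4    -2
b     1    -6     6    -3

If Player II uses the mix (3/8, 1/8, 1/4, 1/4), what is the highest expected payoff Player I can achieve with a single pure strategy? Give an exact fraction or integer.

3/8

a: (2)·(3/8) + (3)·(1/8) + (-4)·(1/4) + (-2)·(1/4) = -3/8.
b: (1)·(3/8) + (-6)·(1/8) + (6)·(1/4) + (-3)·(1/4) = 3/8.
The best pure response is b with expected payoff 3/8.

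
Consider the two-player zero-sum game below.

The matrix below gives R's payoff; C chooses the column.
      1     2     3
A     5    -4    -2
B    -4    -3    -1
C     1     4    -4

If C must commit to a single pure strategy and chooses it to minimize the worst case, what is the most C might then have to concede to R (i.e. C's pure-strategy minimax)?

-1

The worst case (largest entry) in each column is 1: 5, 2: 4, 3: -1.
The best (smallest) of these is -1.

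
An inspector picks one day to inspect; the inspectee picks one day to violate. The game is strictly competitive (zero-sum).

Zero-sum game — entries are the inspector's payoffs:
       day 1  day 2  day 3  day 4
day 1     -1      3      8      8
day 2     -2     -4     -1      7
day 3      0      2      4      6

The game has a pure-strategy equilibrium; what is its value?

Row minima: -1, -4, 0 → the inspector's maximin is 0.
Column maxima: 0, 3, 8, 8 → the inspectee's minimax is 0.
They coincide at (day 3, day 1), so the value is 0.

0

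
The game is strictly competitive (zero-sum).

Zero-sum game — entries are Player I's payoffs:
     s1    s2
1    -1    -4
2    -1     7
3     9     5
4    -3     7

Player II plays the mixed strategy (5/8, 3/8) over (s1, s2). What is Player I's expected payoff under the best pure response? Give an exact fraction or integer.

1: (-1)·(5/8) + (-4)·(3/8) = -17/8.
2: (-1)·(5/8) + (7)·(3/8) = 2.
3: (9)·(5/8) + (5)·(3/8) = 15/2.
4: (-3)·(5/8) + (7)·(3/8) = 3/4.
The best pure response is 3 with expected payoff 15/2.

15/2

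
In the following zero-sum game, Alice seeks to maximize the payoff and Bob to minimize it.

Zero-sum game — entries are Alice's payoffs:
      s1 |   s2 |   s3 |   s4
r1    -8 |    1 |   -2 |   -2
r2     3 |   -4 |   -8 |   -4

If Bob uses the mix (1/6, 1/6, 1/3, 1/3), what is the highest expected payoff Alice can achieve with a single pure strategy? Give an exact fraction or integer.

-5/2

r1: (-8)·(1/6) + (1)·(1/6) + (-2)·(1/3) + (-2)·(1/3) = -5/2.
r2: (3)·(1/6) + (-4)·(1/6) + (-8)·(1/3) + (-4)·(1/3) = -25/6.
The best pure response is r1 with expected payoff -5/2.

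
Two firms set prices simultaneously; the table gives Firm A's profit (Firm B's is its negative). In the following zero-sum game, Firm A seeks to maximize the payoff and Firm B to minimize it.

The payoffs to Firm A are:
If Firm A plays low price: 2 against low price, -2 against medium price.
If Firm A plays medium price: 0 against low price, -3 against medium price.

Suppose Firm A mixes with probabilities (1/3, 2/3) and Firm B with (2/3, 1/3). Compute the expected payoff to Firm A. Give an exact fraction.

Against (2/3, 1/3), each row's expected payoff is low price: 2/3; medium price: -1.
Taking the (1/3, 2/3)-weighted average: (1/3)·(2/3) + (2/3)·(-1) = -4/9.

-4/9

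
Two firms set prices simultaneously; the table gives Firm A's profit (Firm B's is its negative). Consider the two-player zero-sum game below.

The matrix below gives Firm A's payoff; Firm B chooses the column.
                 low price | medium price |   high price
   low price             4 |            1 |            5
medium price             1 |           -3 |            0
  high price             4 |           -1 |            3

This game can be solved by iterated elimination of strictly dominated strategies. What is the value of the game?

Column low price is strictly dominated by medium price for Firm B (1<4, -3<1, -1<4); eliminate low price.
Row medium price is strictly dominated by row low price (1>-3, 5>0); eliminate medium price.
Column high price is strictly dominated by medium price for Firm B (1<5, -1<3); eliminate high price.
Row high price is strictly dominated by row low price (1>-1); eliminate high price.
Only (low price, medium price) remains, with payoff 1.

1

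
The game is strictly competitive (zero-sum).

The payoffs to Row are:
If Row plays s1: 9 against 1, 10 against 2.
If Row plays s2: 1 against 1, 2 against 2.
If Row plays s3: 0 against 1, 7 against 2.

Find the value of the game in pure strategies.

Row minima: 9, 1, 0 → Row's maximin is 9.
Column maxima: 9, 10 → Column's minimax is 9.
They coincide at (s1, 1), so the value is 9.

9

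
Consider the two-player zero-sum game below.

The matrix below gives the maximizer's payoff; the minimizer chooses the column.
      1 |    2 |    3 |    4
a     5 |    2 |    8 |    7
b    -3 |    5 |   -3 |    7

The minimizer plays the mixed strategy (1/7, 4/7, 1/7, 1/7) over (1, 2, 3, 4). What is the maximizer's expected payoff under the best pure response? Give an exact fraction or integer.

4

a: (5)·(1/7) + (2)·(4/7) + (8)·(1/7) + (7)·(1/7) = 4.
b: (-3)·(1/7) + (5)·(4/7) + (-3)·(1/7) + (7)·(1/7) = 3.
The best pure response is a with expected payoff 4.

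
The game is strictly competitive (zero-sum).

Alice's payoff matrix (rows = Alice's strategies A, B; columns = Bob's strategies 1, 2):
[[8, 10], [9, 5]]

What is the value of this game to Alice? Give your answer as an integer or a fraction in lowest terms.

Row minima are 8 and 5, so Alice's maximin is 8; column maxima are 9 and 10, so Bob's minimax is 9. These differ, so the equilibrium is in mixed strategies.
Let Alice play A with probability p. Bob is indifferent when 8p + 9(1−p) = 10p + 5(1−p), giving p = 2/3.
Let Bob play 1 with probability q. Alice is indifferent when 8q + 10(1−q) = 9q + 5(1−q), giving q = 5/6.
The value is 8·(5/6) + (10)·(1/6) = 25/3.

25/3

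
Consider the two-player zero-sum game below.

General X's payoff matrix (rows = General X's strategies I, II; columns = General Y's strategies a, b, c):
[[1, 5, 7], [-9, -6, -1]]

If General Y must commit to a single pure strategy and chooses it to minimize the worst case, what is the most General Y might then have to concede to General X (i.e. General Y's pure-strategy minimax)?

1

The worst case (largest entry) in each column is a: 1, b: 5, c: 7.
The best (smallest) of these is 1.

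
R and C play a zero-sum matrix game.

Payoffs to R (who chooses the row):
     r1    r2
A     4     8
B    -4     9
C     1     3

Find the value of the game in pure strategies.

Row minima: 4, -4, 1 → R's maximin is 4.
Column maxima: 4, 9 → C's minimax is 4.
They coincide at (A, r1), so the value is 4.

4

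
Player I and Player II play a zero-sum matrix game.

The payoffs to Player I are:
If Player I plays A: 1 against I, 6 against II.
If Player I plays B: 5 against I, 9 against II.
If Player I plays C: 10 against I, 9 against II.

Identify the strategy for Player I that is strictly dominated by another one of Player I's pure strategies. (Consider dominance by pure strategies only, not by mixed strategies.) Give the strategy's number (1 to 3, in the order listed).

1

Compare A with B: 5 > 1, 9 > 6.
So B strictly dominates A for Player I; A is strictly dominated.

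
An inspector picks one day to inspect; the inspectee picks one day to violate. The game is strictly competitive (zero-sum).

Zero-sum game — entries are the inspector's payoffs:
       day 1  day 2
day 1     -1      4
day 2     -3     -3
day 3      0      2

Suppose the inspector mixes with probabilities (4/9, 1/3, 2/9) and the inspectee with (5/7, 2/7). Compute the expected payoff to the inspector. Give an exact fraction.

-43/63

Against (5/7, 2/7), each row's expected payoff is day 1: 3/7; day 2: -3; day 3: 4/7.
Taking the (4/9, 1/3, 2/9)-weighted average: (4/9)·(3/7) + (1/3)·(-3) + (2/9)·(4/7) = -43/63.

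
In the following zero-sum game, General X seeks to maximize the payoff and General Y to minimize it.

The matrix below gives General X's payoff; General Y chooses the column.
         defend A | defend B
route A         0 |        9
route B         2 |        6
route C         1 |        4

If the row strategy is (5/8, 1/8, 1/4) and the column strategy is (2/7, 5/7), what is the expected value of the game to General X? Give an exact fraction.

Against (2/7, 5/7), each row's expected payoff is route A: 45/7; route B: 34/7; route C: 22/7.
Taking the (5/8, 1/8, 1/4)-weighted average: (5/8)·(45/7) + (1/8)·(34/7) + (1/4)·(22/7) = 303/56.

303/56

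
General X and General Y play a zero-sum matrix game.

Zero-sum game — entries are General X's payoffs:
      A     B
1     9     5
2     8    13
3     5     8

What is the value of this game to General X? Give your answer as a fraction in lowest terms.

Row 3 is strictly dominated by row 2, so General X never plays it.
The remaining 2×2 game on (1, 2) × (A, B) has no saddle point. Let General X play 1 with probability p; indifference gives 9p + 8(1−p) = 5p + 13(1−p), so p = 5/9.
Similarly General Y's optimal q on A is 8/9, and the value is 9·(8/9) + (5)·(1/9) = 77/9.

77/9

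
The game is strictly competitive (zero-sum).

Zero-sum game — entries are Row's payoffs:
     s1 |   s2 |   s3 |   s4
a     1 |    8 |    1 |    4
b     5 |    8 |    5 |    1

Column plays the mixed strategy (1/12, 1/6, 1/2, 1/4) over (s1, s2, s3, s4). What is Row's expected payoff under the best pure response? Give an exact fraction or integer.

a: (1)·(1/12) + (8)·(1/6) + (1)·(1/2) + (4)·(1/4) = 35/12.
b: (5)·(1/12) + (8)·(1/6) + (5)·(1/2) + (1)·(1/4) = 9/2.
The best pure response is b with expected payoff 9/2.

9/2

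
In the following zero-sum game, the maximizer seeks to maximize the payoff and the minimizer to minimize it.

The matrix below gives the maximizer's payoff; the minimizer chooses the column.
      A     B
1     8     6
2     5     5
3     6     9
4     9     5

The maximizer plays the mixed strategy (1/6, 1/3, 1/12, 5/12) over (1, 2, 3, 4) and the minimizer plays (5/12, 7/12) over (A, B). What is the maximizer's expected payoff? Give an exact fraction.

299/48

Against (5/12, 7/12), each row's expected payoff is 1: 41/6; 2: 5; 3: 31/4; 4: 20/3.
Taking the (1/6, 1/3, 1/12, 5/12)-weighted average: (1/6)·(41/6) + (1/3)·(5) + (1/12)·(31/4) + (5/12)·(20/3) = 299/48.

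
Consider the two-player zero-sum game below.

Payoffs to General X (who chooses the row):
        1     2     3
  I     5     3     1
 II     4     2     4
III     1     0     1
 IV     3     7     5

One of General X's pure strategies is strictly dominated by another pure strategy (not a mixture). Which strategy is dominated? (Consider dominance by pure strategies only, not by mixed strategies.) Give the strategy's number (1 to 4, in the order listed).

Compare III with II: 4 > 1, 2 > 0, 4 > 1.
So II strictly dominates III for General X; III is strictly dominated.

3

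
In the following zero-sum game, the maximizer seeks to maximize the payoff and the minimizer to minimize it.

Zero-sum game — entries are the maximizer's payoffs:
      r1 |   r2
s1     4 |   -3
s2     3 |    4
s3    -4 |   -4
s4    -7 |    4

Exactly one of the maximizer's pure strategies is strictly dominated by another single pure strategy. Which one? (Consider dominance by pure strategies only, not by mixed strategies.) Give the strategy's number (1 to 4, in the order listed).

Compare s3 with s1: 4 > -4, -3 > -4.
So s1 strictly dominates s3 for the maximizer; s3 is strictly dominated.

3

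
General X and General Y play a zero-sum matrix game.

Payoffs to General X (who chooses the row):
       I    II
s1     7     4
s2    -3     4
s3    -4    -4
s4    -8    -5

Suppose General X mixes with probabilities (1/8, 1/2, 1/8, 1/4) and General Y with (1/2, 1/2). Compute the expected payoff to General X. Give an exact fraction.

-19/16

Against (1/2, 1/2), each row's expected payoff is s1: 11/2; s2: 1/2; s3: -4; s4: -13/2.
Taking the (1/8, 1/2, 1/8, 1/4)-weighted average: (1/8)·(11/2) + (1/2)·(1/2) + (1/8)·(-4) + (1/4)·(-13/2) = -19/16.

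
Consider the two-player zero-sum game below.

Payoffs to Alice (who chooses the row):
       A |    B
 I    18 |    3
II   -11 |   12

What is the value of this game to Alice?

Row minima are 3 and -11, so Alice's maximin is 3; column maxima are 18 and 12, so Bob's minimax is 12. These differ, so the equilibrium is in mixed strategies.
Let Alice play I with probability p. Bob is indifferent when 18p − 11(1−p) = 3p + 12(1−p), giving p = 23/38.
Let Bob play A with probability q. Alice is indifferent when 18q + 3(1−q) = −11q + 12(1−q), giving q = 9/38.
The value is 18·(9/38) + (3)·(29/38) = 249/38.

249/38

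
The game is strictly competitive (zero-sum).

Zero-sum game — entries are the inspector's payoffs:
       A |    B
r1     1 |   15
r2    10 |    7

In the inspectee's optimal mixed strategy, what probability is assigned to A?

8/17

Row minima are 1 and 7, so the inspector's maximin is 7; column maxima are 10 and 15, so the inspectee's minimax is 10. These differ, so the equilibrium is in mixed strategies.
Let the inspectee play A with probability q. The inspector is indifferent when q + 15(1−q) = 10q + 7(1−q), giving q = 8/17.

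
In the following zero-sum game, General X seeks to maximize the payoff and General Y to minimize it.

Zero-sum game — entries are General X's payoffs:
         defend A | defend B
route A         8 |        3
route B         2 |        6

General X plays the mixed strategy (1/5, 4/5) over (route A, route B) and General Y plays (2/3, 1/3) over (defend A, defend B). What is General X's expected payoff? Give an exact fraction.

59/15

Against (2/3, 1/3), each row's expected payoff is route A: 19/3; route B: 10/3.
Taking the (1/5, 4/5)-weighted average: (1/5)·(19/3) + (4/5)·(10/3) = 59/15.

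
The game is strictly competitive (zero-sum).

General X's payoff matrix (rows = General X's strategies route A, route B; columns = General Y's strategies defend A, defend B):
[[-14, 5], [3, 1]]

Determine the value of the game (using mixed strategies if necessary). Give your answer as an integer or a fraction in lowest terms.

Row minima are -14 and 1, so General X's maximin is 1; column maxima are 3 and 5, so General Y's minimax is 3. These differ, so the equilibrium is in mixed strategies.
Let General X play route A with probability p. General Y is indifferent when −14p + 3(1−p) = 5p + (1−p), giving p = 2/21.
Let General Y play defend A with probability q. General X is indifferent when −14q + 5(1−q) = 3q + (1−q), giving q = 4/21.
The value is -14·(4/21) + (5)·(17/21) = 29/21.

29/21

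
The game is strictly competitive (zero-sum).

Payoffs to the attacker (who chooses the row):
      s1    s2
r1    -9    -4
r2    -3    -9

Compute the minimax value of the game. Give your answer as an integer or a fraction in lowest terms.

-69/11

Row minima are -9 and -9, so the attacker's maximin is -9; column maxima are -3 and -4, so the defender's minimax is -4. These differ, so the equilibrium is in mixed strategies.
Let the attacker play r1 with probability p. The defender is indifferent when −9p − 3(1−p) = −4p − 9(1−p), giving p = 6/11.
Let the defender play s1 with probability q. The attacker is indifferent when −9q − 4(1−q) = −3q − 9(1−q), giving q = 5/11.
The value is -9·(5/11) + (-4)·(6/11) = -69/11.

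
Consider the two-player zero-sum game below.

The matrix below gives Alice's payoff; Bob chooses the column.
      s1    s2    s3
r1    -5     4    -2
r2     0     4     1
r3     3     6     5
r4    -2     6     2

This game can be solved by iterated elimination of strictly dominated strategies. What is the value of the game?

Row r2 is strictly dominated by row r3 (3>0, 6>4, 5>1); eliminate r2.
Column s2 is strictly dominated by s1 for Bob (-5<4, 3<6, -2<6); eliminate s2.
Row r1 is strictly dominated by row r3 (3>-5, 5>-2); eliminate r1.
Row r4 is strictly dominated by row r3 (3>-2, 5>2); eliminate r4.
Column s3 is strictly dominated by s1 for Bob (3<5); eliminate s3.
Only (r3, s1) remains, with payoff 3.

3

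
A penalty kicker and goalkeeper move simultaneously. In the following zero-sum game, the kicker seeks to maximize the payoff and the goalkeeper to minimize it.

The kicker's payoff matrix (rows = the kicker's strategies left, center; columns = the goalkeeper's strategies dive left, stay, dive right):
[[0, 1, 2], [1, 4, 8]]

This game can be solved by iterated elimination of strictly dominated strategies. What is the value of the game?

Row left is strictly dominated by row center (1>0, 4>1, 8>2); eliminate left.
Column dive right is strictly dominated by dive left for the goalkeeper (1<8); eliminate dive right.
Column stay is strictly dominated by dive left for the goalkeeper (1<4); eliminate stay.
Only (center, dive left) remains, with payoff 1.

1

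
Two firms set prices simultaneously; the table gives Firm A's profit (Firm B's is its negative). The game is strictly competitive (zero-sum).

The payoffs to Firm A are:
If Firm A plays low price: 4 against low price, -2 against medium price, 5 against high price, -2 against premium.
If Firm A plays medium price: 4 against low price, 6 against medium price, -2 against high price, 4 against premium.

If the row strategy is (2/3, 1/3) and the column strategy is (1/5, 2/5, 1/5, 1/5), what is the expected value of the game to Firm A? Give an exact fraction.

Against (1/5, 2/5, 1/5, 1/5), each row's expected payoff is low price: 3/5; medium price: 18/5.
Taking the (2/3, 1/3)-weighted average: (2/3)·(3/5) + (1/3)·(18/5) = 8/5.

8/5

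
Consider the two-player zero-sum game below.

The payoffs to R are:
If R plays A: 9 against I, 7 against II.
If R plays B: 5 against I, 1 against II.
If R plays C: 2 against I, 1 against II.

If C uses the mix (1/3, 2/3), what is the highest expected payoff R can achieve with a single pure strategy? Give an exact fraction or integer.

A: (9)·(1/3) + (7)·(2/3) = 23/3.
B: (5)·(1/3) + (1)·(2/3) = 7/3.
C: (2)·(1/3) + (1)·(2/3) = 4/3.
The best pure response is A with expected payoff 23/3.

23/3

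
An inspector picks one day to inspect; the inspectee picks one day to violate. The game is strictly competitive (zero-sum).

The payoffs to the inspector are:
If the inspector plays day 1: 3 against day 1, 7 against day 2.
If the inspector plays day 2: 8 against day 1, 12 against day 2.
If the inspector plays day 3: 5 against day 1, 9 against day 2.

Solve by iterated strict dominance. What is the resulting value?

Row day 3 is strictly dominated by row day 2 (8>5, 12>9); eliminate day 3.
Row day 1 is strictly dominated by row day 2 (8>3, 12>7); eliminate day 1.
Column day 2 is strictly dominated by day 1 for the inspectee (8<12); eliminate day 2.
Only (day 2, day 1) remains, with payoff 8.

8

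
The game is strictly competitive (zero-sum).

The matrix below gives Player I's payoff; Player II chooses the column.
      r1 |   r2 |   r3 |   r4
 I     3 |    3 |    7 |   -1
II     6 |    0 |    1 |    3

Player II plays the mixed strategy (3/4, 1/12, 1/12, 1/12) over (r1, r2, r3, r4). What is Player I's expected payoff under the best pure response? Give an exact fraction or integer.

29/6

I: (3)·(3/4) + (3)·(1/12) + (7)·(1/12) + (-1)·(1/12) = 3.
II: (6)·(3/4) + (0)·(1/12) + (1)·(1/12) + (3)·(1/12) = 29/6.
The best pure response is II with expected payoff 29/6.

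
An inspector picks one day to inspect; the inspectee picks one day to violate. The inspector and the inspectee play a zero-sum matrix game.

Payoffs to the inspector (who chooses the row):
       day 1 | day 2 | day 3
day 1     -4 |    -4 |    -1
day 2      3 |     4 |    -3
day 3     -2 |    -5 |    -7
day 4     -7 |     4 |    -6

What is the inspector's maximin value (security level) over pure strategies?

The worst-case payoff for each row is day 1: -4, day 2: -3, day 3: -7, day 4: -7.
The best of these is -3.

-3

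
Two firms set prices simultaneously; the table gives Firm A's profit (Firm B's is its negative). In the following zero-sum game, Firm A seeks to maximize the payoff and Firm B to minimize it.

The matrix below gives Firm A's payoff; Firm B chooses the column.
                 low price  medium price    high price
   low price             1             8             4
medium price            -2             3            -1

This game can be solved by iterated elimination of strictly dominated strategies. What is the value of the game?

1

Column high price is strictly dominated by low price for Firm B (1<4, -2<-1); eliminate high price.
Row medium price is strictly dominated by row low price (1>-2, 8>3); eliminate medium price.
Column medium price is strictly dominated by low price for Firm B (1<8); eliminate medium price.
Only (low price, low price) remains, with payoff 1.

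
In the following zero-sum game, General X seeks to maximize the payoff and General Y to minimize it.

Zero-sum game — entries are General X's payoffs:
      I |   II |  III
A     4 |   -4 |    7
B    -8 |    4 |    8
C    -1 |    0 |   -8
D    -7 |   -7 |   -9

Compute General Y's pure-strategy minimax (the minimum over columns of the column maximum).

The worst case (largest entry) in each column is I: 4, II: 4, III: 8.
The best (smallest) of these is 4.

4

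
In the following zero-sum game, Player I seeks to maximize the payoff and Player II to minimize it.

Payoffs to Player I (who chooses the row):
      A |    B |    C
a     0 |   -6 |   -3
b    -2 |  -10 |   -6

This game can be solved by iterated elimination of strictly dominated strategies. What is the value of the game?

Column A is strictly dominated by B for Player II (-6<0, -10<-2); eliminate A.
Column C is strictly dominated by B for Player II (-6<-3, -10<-6); eliminate C.
Row b is strictly dominated by row a (-6>-10); eliminate b.
Only (a, B) remains, with payoff -6.

-6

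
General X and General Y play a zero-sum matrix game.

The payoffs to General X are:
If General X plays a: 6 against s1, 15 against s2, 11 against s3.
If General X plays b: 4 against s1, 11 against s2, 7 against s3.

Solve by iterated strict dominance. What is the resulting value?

Column s2 is strictly dominated by s1 for General Y (6<15, 4<11); eliminate s2.
Column s3 is strictly dominated by s1 for General Y (6<11, 4<7); eliminate s3.
Row b is strictly dominated by row a (6>4); eliminate b.
Only (a, s1) remains, with payoff 6.

6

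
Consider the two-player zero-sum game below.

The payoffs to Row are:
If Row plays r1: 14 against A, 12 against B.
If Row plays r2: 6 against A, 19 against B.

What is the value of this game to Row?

Row minima are 12 and 6, so Row's maximin is 12; column maxima are 14 and 19, so Column's minimax is 14. These differ, so the equilibrium is in mixed strategies.
Let Row play r1 with probability p. Column is indifferent when 14p + 6(1−p) = 12p + 19(1−p), giving p = 13/15.
Let Column play A with probability q. Row is indifferent when 14q + 12(1−q) = 6q + 19(1−q), giving q = 7/15.
The value is 14·(7/15) + (12)·(8/15) = 194/15.

194/15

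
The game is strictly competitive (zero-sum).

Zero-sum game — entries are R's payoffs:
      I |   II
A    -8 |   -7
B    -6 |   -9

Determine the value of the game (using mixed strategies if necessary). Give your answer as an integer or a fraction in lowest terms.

-15/2

Row minima are -8 and -9, so R's maximin is -8; column maxima are -6 and -7, so C's minimax is -7. These differ, so the equilibrium is in mixed strategies.
Let R play A with probability p. C is indifferent when −8p − 6(1−p) = −7p − 9(1−p), giving p = 3/4.
Let C play I with probability q. R is indifferent when −8q − 7(1−q) = −6q − 9(1−q), giving q = 1/2.
The value is -8·(1/2) + (-7)·(1/2) = -15/2.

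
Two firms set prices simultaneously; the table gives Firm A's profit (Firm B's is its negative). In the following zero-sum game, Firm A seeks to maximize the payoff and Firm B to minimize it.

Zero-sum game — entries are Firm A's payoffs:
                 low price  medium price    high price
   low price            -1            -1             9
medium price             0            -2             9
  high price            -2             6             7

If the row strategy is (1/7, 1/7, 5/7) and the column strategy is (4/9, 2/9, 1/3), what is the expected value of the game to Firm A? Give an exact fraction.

Against (4/9, 2/9, 1/3), each row's expected payoff is low price: 7/3; medium price: 23/9; high price: 25/9.
Taking the (1/7, 1/7, 5/7)-weighted average: (1/7)·(7/3) + (1/7)·(23/9) + (5/7)·(25/9) = 169/63.

169/63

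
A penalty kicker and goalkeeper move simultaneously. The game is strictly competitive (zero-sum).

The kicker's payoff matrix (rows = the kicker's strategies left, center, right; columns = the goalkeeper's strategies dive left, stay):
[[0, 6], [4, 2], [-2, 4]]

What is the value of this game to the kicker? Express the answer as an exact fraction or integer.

Row right is strictly dominated by row left, so the kicker never plays it.
The remaining 2×2 game on (left, center) × (dive left, stay) has no saddle point. Let the kicker play left with probability p; indifference gives 4(1−p) = 6p + 2(1−p), so p = 1/4.
Similarly the goalkeeper's optimal q on dive left is 1/2, and the value is 0·(1/2) + (6)·(1/2) = 3.

3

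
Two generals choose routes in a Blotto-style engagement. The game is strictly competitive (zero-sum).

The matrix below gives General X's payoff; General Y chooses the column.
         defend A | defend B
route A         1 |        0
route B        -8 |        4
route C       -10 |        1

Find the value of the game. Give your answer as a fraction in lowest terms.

Row route C is strictly dominated by row route B, so General X never plays it.
The remaining 2×2 game on (route A, route B) × (defend A, defend B) has no saddle point. Let General X play route A with probability p; indifference gives p − 8(1−p) = 4(1−p), so p = 12/13.
Similarly General Y's optimal q on defend A is 4/13, and the value is 1·(4/13) + (0)·(9/13) = 4/13.

4/13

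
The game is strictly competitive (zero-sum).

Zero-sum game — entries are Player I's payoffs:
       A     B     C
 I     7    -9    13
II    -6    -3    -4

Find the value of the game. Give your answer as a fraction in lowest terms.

-75/19

Column C is strictly dominated by A for Player II (it gives Player I more in every row).
The remaining 2×2 game on (I, II) × (A, B) has no saddle point. Let Player I play I with probability p; indifference gives 7p − 6(1−p) = −9p − 3(1−p), so p = 3/19.
Similarly Player II's optimal q on A is 6/19, and the value is 7·(6/19) + (-9)·(13/19) = -75/19.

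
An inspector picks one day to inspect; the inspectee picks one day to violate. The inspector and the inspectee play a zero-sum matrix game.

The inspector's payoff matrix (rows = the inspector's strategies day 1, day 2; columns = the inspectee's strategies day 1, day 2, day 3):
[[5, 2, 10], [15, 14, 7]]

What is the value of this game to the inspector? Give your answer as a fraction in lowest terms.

Column day 1 is strictly dominated by day 2 for the inspectee (it gives the inspector more in every row).
The remaining 2×2 game on (day 1, day 2) × (day 2, day 3) has no saddle point. Let the inspector play day 1 with probability p; indifference gives 2p + 14(1−p) = 10p + 7(1−p), so p = 7/15.
Similarly the inspectee's optimal q on day 2 is 1/5, and the value is 2·(1/5) + (10)·(4/5) = 42/5.

42/5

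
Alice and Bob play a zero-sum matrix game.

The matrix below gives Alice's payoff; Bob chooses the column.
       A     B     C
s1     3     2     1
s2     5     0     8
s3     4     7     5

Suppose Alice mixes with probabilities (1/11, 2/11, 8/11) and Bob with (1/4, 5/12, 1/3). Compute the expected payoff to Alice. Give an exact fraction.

Against (1/4, 5/12, 1/3), each row's expected payoff is s1: 23/12; s2: 47/12; s3: 67/12.
Taking the (1/11, 2/11, 8/11)-weighted average: (1/11)·(23/12) + (2/11)·(47/12) + (8/11)·(67/12) = 653/132.

653/132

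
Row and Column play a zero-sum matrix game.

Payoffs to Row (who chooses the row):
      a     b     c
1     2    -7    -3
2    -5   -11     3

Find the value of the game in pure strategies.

Row minima: -7, -11 → Row's maximin is -7.
Column maxima: 2, -7, 3 → Column's minimax is -7.
They coincide at (1, b), so the value is -7.

-7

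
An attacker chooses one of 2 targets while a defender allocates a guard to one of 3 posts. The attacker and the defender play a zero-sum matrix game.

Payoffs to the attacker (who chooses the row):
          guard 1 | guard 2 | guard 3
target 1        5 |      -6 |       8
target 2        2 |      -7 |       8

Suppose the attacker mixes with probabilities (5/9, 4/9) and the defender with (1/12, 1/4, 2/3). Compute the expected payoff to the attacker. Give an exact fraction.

145/36

Against (1/12, 1/4, 2/3), each row's expected payoff is target 1: 17/4; target 2: 15/4.
Taking the (5/9, 4/9)-weighted average: (5/9)·(17/4) + (4/9)·(15/4) = 145/36.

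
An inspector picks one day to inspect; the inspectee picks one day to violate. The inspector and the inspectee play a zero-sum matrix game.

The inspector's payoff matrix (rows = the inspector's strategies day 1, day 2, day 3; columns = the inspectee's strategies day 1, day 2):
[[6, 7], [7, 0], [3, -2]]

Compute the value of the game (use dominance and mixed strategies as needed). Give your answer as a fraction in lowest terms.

Row day 3 is strictly dominated by row day 2, so the inspector never plays it.
The remaining 2×2 game on (day 1, day 2) × (day 1, day 2) has no saddle point. Let the inspector play day 1 with probability p; indifference gives 6p + 7(1−p) = 7p, so p = 7/8.
Similarly the inspectee's optimal q on day 1 is 7/8, and the value is 6·(7/8) + (7)·(1/8) = 49/8.

49/8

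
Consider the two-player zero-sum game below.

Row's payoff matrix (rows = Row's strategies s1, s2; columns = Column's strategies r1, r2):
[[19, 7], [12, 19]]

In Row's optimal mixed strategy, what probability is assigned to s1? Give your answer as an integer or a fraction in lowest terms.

Row minima are 7 and 12, so Row's maximin is 12; column maxima are 19 and 19, so Column's minimax is 19. These differ, so the equilibrium is in mixed strategies.
Let Row play s1 with probability p. Column is indifferent when 19p + 12(1−p) = 7p + 19(1−p), giving p = 7/19.

7/19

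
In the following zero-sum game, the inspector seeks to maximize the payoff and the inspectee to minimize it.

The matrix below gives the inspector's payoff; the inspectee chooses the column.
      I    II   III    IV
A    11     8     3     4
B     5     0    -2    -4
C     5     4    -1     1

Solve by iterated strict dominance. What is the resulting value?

3

Column II is strictly dominated by III for the inspectee (3<8, -2<0, -1<4); eliminate II.
Column I is strictly dominated by III for the inspectee (3<11, -2<5, -1<5); eliminate I.
Row C is strictly dominated by row A (3>-1, 4>1); eliminate C.
Row B is strictly dominated by row A (3>-2, 4>-4); eliminate B.
Column IV is strictly dominated by III for the inspectee (3<4); eliminate IV.
Only (A, III) remains, with payoff 3.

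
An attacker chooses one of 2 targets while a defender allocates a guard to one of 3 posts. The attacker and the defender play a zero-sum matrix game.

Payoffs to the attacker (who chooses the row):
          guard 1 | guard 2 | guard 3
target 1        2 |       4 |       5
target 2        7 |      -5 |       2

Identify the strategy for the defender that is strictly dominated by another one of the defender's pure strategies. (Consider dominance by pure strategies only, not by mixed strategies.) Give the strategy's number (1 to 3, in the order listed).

3

The defender prefers columns that give the attacker less. Compare guard 3 with guard 2: 4 < 5, -5 < 2.
So guard 2 strictly dominates guard 3 for the defender; guard 3 is strictly dominated.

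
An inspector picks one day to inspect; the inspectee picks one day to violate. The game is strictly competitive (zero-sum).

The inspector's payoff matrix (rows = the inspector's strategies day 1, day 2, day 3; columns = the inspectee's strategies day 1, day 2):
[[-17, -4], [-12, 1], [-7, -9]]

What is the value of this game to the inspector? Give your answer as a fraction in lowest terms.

Row day 1 is strictly dominated by row day 2, so the inspector never plays it.
The remaining 2×2 game on (day 2, day 3) × (day 1, day 2) has no saddle point. Let the inspector play day 2 with probability p; indifference gives −12p − 7(1−p) = p − 9(1−p), so p = 2/15.
Similarly the inspectee's optimal q on day 1 is 2/3, and the value is -12·(2/3) + (1)·(1/3) = -23/3.

-23/3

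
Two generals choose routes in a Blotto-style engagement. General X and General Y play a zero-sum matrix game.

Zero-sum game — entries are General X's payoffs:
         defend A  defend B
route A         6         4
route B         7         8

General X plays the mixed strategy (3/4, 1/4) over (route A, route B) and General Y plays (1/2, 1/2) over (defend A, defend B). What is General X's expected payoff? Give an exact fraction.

45/8

Against (1/2, 1/2), each row's expected payoff is route A: 5; route B: 15/2.
Taking the (3/4, 1/4)-weighted average: (3/4)·(5) + (1/4)·(15/2) = 45/8.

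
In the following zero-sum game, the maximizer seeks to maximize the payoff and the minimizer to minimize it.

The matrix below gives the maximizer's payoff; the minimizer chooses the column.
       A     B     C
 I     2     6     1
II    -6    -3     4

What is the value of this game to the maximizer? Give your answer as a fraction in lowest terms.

14/11

Column B is strictly dominated by A for the minimizer (it gives the maximizer more in every row).
The remaining 2×2 game on (I, II) × (A, C) has no saddle point. Let the maximizer play I with probability p; indifference gives 2p − 6(1−p) = p + 4(1−p), so p = 10/11.
Similarly the minimizer's optimal q on A is 3/11, and the value is 2·(3/11) + (1)·(8/11) = 14/11.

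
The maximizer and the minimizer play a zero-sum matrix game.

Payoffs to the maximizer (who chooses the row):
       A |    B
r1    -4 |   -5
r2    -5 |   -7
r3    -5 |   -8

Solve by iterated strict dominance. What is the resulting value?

-5

Row r3 is strictly dominated by row r1 (-4>-5, -5>-8); eliminate r3.
Row r2 is strictly dominated by row r1 (-4>-5, -5>-7); eliminate r2.
Column A is strictly dominated by B for the minimizer (-5<-4); eliminate A.
Only (r1, B) remains, with payoff -5.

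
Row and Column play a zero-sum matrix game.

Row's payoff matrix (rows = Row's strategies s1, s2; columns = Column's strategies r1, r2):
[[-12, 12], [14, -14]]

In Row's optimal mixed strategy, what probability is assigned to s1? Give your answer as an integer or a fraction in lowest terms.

7/13

Row minima are -12 and -14, so Row's maximin is -12; column maxima are 14 and 12, so Column's minimax is 12. These differ, so the equilibrium is in mixed strategies.
Let Row play s1 with probability p. Column is indifferent when −12p + 14(1−p) = 12p − 14(1−p), giving p = 7/13.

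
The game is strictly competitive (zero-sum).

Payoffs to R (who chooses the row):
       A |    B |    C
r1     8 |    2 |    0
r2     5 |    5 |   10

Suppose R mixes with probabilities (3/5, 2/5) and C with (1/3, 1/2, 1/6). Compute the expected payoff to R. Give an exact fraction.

68/15

Against (1/3, 1/2, 1/6), each row's expected payoff is r1: 11/3; r2: 35/6.
Taking the (3/5, 2/5)-weighted average: (3/5)·(11/3) + (2/5)·(35/6) = 68/15.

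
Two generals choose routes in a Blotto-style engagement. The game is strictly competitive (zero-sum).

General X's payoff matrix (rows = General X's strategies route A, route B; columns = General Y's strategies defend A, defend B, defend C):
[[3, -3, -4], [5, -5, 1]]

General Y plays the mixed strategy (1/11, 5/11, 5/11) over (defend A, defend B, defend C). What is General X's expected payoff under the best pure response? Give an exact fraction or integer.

route A: (3)·(1/11) + (-3)·(5/11) + (-4)·(5/11) = -32/11.
route B: (5)·(1/11) + (-5)·(5/11) + (1)·(5/11) = -15/11.
The best pure response is route B with expected payoff -15/11.

-15/11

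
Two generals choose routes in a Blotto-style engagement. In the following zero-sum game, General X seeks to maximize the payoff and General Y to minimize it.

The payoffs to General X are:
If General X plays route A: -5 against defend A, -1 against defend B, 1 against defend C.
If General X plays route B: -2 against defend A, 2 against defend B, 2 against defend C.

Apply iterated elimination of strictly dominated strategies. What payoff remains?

Row route A is strictly dominated by row route B (-2>-5, 2>-1, 2>1); eliminate route A.
Column defend C is strictly dominated by defend A for General Y (-2<2); eliminate defend C.
Column defend B is strictly dominated by defend A for General Y (-2<2); eliminate defend B.
Only (route B, defend A) remains, with payoff -2.

-2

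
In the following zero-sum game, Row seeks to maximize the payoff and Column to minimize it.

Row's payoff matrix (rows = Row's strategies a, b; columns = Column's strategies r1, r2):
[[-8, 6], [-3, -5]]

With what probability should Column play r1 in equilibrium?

11/16

Row minima are -8 and -5, so Row's maximin is -5; column maxima are -3 and 6, so Column's minimax is -3. These differ, so the equilibrium is in mixed strategies.
Let Column play r1 with probability q. Row is indifferent when −8q + 6(1−q) = −3q − 5(1−q), giving q = 11/16.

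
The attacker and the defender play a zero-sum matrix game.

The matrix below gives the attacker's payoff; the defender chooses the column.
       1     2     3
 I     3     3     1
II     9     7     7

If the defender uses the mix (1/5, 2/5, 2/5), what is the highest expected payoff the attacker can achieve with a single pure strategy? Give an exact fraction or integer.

I: (3)·(1/5) + (3)·(2/5) + (1)·(2/5) = 11/5.
II: (9)·(1/5) + (7)·(2/5) + (7)·(2/5) = 37/5.
The best pure response is II with expected payoff 37/5.

37/5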